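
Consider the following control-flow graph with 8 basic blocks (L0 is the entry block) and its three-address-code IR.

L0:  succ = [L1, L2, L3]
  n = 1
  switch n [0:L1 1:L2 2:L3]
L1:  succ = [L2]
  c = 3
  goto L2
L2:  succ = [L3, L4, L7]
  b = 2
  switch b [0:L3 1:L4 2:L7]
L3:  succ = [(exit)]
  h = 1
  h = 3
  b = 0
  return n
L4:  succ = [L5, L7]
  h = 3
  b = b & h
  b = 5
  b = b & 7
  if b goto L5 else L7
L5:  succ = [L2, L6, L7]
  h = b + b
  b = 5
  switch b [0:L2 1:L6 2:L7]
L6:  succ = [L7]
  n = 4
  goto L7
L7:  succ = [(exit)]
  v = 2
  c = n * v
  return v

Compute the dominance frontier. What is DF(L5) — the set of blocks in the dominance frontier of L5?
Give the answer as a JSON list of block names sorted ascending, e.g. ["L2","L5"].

Answer: ["L2", "L7"]

Working:
idom tree: L1←L0 L2←L0 L3←L0 L4←L2 L5←L4 L6←L5 L7←L2
Join-block Dom:
  L2: preds {L0,L1,L5}: {L0} ∩ {L0,L1} ∩ {L0,L2,L4,L5} = {L0}; idom=L0
  L3: preds {L0,L2}: {L0} ∩ {L0,L2} = {L0}; idom=L0
  L7: preds {L2,L4,L5,L6}: {L0,L2} ∩ {L0,L2,L4} ∩ {L0,L2,L4,L5} ∩ {L0,L2,L4,L5,L6} = {L0,L2}; idom=L2

Frontier:
  join L2 pred L0: · stop@L0
  join L2 pred L1: L1 stop@L0
  join L2 pred L5: L5→L4→L2 stop@L0
  join L3 pred L0: · stop@L0
  join L3 pred L2: L2 stop@L0
  join L7 pred L2: · stop@L2
  join L7 pred L4: L4 stop@L2
  join L7 pred L5: L5→L4 stop@L2
  join L7 pred L6: L6→L5→L4 stop@L2
  DF(L0)=∅
  DF(L1)={L2}
  DF(L2)={L2,L3}
  DF(L3)=∅
  DF(L4)={L2,L7}
  DF(L5)={L2,L7}
  DF(L6)={L7}
  DF(L7)=∅

DF(L5) = ["L2", "L7"]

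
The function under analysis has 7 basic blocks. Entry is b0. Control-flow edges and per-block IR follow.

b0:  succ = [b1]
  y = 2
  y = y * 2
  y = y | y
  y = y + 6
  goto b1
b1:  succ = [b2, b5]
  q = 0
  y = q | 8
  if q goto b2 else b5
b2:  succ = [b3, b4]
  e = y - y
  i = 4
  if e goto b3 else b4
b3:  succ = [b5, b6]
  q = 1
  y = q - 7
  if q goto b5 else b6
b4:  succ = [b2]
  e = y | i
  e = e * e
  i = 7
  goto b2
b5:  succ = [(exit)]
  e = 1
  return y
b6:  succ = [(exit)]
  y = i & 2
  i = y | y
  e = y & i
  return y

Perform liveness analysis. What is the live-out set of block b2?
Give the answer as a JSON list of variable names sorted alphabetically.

Answer: ["i", "y"]

Working:
Per-block:
  b0: {y} / ∅
  b1: {q,y} / ∅
  b2: {e,i} / {y}
  b3: {q,y} / ∅
  b4: {e,i} / {i,y}
  b5: {e} / {y}
  b6: {e,i,y} / {i}

Live sets:
  b0 li=∅ lo=∅
  b1 li=∅ lo={y}
  b2 li={y} lo={i,y}
  b3 li={i} lo={i,y}
  b4 li={i,y} lo={y}
  b5 li={y} lo=∅
  b6 li={i} lo=∅

live-out(b2) = ["i", "y"]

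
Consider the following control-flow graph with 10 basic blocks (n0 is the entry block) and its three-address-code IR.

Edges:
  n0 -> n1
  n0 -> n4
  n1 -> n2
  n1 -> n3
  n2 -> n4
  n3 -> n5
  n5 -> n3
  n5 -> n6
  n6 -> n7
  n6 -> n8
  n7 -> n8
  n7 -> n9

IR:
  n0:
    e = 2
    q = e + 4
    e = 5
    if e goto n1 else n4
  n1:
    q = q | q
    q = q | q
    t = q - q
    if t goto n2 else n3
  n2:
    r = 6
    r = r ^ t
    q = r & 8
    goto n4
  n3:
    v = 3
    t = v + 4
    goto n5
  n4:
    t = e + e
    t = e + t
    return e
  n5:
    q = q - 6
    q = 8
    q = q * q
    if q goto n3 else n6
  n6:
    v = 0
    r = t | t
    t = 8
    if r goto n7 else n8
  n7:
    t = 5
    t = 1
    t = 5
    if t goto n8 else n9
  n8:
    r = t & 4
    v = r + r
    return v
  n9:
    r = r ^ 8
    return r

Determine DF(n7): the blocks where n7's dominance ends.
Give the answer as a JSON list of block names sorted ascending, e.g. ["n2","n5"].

Answer: ["n8"]

Analysis:
idom tree: n1←n0 n2←n1 n3←n1 n4←n0 n5←n3 n6←n5 n7←n6 n8←n6 n9←n7
Dom∩ at merges:
  n3: preds {n1,n5}: {n0,n1} ∩ {n0,n1,n3,n5} = {n0,n1}; idom=n1
  n4: preds {n0,n2}: {n0} ∩ {n0,n1,n2} = {n0}; idom=n0
  n8: preds {n6,n7}: {n0,n1,n3,n5,n6} ∩ {n0,n1,n3,n5,n6,n7} = {n0,n1,n3,n5,n6}; idom=n6

Frontier:
  n3←n1: walk · to n1
  n3←n5: walk n5→n3 to n1
  n4←n0: walk · to n0
  n4←n2: walk n2→n1 to n0
  n8←n6: walk · to n6
  n8←n7: walk n7 to n6
  n0 → ∅
  n1 → {n4}
  n2 → {n4}
  n3 → {n3}
  n4 → ∅
  n5 → {n3}
  n6 → ∅
  n7 → {n8}
  n8 → ∅
  n9 → ∅

DF(n7) = ["n8"]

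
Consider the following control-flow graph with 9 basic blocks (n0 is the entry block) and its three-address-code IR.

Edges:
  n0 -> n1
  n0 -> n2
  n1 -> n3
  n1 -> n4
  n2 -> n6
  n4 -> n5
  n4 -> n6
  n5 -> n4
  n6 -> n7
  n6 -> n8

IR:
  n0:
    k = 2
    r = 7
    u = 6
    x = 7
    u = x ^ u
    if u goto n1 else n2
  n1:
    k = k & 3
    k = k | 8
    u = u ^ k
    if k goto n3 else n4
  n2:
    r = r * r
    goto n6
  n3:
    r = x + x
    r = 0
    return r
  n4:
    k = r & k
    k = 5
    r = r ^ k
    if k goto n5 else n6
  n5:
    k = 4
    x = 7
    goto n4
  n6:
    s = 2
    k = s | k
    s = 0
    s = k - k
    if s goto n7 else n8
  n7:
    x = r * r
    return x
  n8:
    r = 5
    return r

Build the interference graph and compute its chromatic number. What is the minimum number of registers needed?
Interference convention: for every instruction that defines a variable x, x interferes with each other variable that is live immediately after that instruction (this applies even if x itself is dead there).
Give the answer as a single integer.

Answer: 4

Working:
def/use:
  n0: {k,r,u,x} / ∅
  n1: {k,u} / {k,u}
  n2: {r} / {r}
  n3: {r} / {x}
  n4: {k,r} / {k,r}
  n5: {k,x} / ∅
  n6: {k,s} / {k}
  n7: {x} / {r}
  n8: {r} / ∅

Live sets:
  live n0: ∅→{k,r,u,x}
  live n1: {k,r,u,x}→{k,r,x}
  live n2: {k,r}→{k,r}
  live n3: {x}→∅
  live n4: {k,r}→{k,r}
  live n5: {r}→{k,r}
  live n6: {k,r}→{r}
  live n7: {r}→∅
  live n8: ∅→∅

Interference:
  k↔{r,s,u,x}
  r↔{k,s,u,x}
  s↔{k,r}
  u↔{k,r,x}
  x↔{k,r,u}

Registers:
  clique {k,r,u,x} ⇒ need ≥ 4
  4-colouring: R0={k}  R1={r}  R2={s,u}  R3={x}
  χ = 4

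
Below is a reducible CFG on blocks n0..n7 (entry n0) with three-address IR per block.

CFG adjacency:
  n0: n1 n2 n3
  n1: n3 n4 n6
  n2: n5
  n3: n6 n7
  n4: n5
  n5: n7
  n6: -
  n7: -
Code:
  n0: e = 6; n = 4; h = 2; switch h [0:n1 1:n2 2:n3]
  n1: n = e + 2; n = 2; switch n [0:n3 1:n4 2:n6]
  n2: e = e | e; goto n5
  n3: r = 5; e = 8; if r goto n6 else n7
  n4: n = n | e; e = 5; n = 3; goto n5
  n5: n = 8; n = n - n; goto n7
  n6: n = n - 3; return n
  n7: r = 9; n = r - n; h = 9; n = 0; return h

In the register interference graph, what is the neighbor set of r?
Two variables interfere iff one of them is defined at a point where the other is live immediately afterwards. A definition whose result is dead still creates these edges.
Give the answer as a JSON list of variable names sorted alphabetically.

Per-block:
  n0: def={e,h,n} ue=∅
  n1: def={n} ue={e}
  n2: def={e} ue={e}
  n3: def={e,r} ue=∅
  n4: def={e,n} ue={e,n}
  n5: def={n} ue=∅
  n6: def={n} ue={n}
  n7: def={h,n,r} ue={n}

Backward fixpoint:
  live n0: ∅→{e,n}
  live n1: {e}→{e,n}
  live n2: {e}→∅
  live n3: {n}→{n}
  live n4: {e,n}→∅
  live n5: ∅→{n}
  live n6: {n}→∅
  live n7: {n}→∅

Conflict graph:
  e — {h,n,r}
  h — {e,n}
  n — {e,h,r}
  r — {e,n}

N(r) = ["e", "n"]

Answer: ["e", "n"]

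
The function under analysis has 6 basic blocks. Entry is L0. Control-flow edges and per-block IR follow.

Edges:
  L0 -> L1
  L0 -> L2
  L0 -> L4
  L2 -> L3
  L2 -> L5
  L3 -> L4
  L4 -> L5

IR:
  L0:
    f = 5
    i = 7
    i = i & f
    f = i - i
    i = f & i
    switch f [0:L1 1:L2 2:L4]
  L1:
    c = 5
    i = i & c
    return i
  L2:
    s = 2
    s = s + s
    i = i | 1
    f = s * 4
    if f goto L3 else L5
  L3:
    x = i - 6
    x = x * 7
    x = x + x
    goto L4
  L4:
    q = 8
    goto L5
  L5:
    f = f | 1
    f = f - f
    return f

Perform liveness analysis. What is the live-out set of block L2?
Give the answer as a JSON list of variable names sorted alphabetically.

Per-block:
  L0 def {f,i} use ∅
  L1 def {c,i} use {i}
  L2 def {f,i,s} use {i}
  L3 def {x} use {i}
  L4 def {q} use ∅
  L5 def {f} use {f}

Liveness:
  live L0: ∅→{f,i}
  live L1: {i}→∅
  live L2: {i}→{f,i}
  live L3: {f,i}→{f}
  live L4: {f}→{f}
  live L5: {f}→∅

live-out(L2) = ["f", "i"]

Answer: ["f", "i"]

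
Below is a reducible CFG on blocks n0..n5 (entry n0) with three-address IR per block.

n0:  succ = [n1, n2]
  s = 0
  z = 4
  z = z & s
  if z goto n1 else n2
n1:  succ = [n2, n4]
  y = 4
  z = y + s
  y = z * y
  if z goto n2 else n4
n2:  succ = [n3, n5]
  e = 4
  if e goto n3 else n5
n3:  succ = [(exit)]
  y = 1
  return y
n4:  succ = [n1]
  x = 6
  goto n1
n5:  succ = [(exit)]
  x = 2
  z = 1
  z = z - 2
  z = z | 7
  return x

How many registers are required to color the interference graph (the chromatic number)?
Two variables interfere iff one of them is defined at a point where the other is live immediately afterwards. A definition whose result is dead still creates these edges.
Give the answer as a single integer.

Answer: 3

Derivation:
Block summaries:
  n0 def {s,z} use ∅
  n1 def {y,z} use {s}
  n2 def {e} use ∅
  n3 def {y} use ∅
  n4 def {x} use ∅
  n5 def {x,z} use ∅

Backward fixpoint:
  n0 li=∅ lo={s}
  n1 li={s} lo={s}
  n2 li=∅ lo=∅
  n3 li=∅ lo=∅
  n4 li={s} lo={s}
  n5 li=∅ lo=∅

Conflict graph:
  e — ∅
  s — {x,y,z}
  x — {s,z}
  y — {s,z}
  z — {s,x,y}

Colouring:
  {s,x,z} pairwise interfere (3-clique) ⇒ χ ≥ 3
  assign e→r0 s→r0 x→r2 y→r2 z→r1 — no edge inside a register ⇒ χ ≤ 3
  χ = 3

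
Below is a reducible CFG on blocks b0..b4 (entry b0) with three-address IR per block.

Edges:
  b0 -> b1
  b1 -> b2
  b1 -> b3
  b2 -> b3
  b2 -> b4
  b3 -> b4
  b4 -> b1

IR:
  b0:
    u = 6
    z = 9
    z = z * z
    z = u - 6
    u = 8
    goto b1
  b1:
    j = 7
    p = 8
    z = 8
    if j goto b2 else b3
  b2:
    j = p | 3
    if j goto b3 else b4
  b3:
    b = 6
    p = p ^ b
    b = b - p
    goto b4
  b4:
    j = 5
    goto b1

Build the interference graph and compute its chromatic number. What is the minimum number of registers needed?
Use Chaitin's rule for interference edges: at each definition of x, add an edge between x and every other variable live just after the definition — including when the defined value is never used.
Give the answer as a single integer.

Answer: 3

Analysis:
def/use:
  b0: {u,z} / ∅
  b1: {j,p,z} / ∅
  b2: {j} / {p}
  b3: {b,p} / {p}
  b4: {j} / ∅

Backward fixpoint:
  b0: in=∅ out=∅
  b1: in=∅ out={p}
  b2: in={p} out={p}
  b3: in={p} out=∅
  b4: in=∅ out=∅

Interference:
  b↔{p}
  j↔{p,z}
  p↔{b,j,z}
  u↔{z}
  z↔{j,p,u}

Registers:
  clique {j,p,z} ⇒ need ≥ 3
  assign b→c1 j→c2 p→c0 u→c0 z→c1 — no edge inside a register ⇒ χ ≤ 3
  χ = 3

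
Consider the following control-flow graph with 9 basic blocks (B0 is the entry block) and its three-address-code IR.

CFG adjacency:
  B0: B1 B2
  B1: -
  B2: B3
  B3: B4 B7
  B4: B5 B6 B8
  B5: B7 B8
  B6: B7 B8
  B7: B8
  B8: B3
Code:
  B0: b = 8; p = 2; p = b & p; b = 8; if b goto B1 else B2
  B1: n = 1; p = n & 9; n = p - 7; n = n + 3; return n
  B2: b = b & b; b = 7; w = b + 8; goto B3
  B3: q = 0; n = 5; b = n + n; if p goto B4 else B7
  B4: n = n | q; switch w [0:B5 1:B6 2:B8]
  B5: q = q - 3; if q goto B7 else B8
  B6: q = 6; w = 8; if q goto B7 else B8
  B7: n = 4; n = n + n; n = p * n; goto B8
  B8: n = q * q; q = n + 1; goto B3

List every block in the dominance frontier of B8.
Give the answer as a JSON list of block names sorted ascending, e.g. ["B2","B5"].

Answer: ["B3"]

Working:
idom tree: B1←B0 B2←B0 B3←B2 B4←B3 B5←B4 B6←B4 B7←B3 B8←B3
Dom at joins:
  B3: preds {B2,B8}: {B0,B2} ∩ {B0,B2,B3,B8} = {B0,B2}; idom=B2
  B7: preds {B3,B5,B6}: {B0,B2,B3} ∩ {B0,B2,B3,B4,B5} ∩ {B0,B2,B3,B4,B6} = {B0,B2,B3}; idom=B3
  B8: preds {B4,B5,B6,B7}: {B0,B2,B3,B4} ∩ {B0,B2,B3,B4,B5} ∩ {B0,B2,B3,B4,B6} ∩ {B0,B2,B3,B7} = {B0,B2,B3}; idom=B3

DF walk-up:
  join B3 pred B2: · stop@B2
  join B3 pred B8: B8→B3 stop@B2
  join B7 pred B3: · stop@B3
  join B7 pred B5: B5→B4 stop@B3
  join B7 pred B6: B6→B4 stop@B3
  join B8 pred B4: B4 stop@B3
  join B8 pred B5: B5→B4 stop@B3
  join B8 pred B6: B6→B4 stop@B3
  join B8 pred B7: B7 stop@B3
  B0 → ∅
  B1 → ∅
  B2 → ∅
  B3 → {B3}
  B4 → {B7,B8}
  B5 → {B7,B8}
  B6 → {B7,B8}
  B7 → {B8}
  B8 → {B3}

DF(B8) = ["B3"]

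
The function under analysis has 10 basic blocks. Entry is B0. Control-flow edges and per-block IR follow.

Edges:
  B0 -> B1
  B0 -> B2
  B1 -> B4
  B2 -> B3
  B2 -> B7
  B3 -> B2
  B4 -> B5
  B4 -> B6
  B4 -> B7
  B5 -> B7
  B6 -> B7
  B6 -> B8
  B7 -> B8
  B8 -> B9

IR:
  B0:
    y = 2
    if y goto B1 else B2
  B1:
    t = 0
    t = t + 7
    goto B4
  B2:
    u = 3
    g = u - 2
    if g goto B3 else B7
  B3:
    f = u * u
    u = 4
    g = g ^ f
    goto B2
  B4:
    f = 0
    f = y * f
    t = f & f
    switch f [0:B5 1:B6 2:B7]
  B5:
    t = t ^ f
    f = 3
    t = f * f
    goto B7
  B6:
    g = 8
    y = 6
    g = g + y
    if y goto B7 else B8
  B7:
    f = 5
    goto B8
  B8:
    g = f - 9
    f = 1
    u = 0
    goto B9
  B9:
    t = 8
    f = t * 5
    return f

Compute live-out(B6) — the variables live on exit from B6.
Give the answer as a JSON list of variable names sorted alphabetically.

Per-block:
  B0 def {y} use ∅
  B1 def {t} use ∅
  B2 def {g,u} use ∅
  B3 def {f,g,u} use {g,u}
  B4 def {f,t} use {y}
  B5 def {f,t} use {f,t}
  B6 def {g,y} use ∅
  B7 def {f} use ∅
  B8 def {f,g,u} use {f}
  B9 def {f,t} use ∅

Live sets:
  B0 li=∅ lo={y}
  B1 li={y} lo={y}
  B2 li=∅ lo={g,u}
  B3 li={g,u} lo=∅
  B4 li={y} lo={f,t}
  B5 li={f,t} lo=∅
  B6 li={f} lo={f}
  B7 li=∅ lo={f}
  B8 li={f} lo=∅
  B9 li=∅ lo=∅

live-out(B6) = ["f"]

Answer: ["f"]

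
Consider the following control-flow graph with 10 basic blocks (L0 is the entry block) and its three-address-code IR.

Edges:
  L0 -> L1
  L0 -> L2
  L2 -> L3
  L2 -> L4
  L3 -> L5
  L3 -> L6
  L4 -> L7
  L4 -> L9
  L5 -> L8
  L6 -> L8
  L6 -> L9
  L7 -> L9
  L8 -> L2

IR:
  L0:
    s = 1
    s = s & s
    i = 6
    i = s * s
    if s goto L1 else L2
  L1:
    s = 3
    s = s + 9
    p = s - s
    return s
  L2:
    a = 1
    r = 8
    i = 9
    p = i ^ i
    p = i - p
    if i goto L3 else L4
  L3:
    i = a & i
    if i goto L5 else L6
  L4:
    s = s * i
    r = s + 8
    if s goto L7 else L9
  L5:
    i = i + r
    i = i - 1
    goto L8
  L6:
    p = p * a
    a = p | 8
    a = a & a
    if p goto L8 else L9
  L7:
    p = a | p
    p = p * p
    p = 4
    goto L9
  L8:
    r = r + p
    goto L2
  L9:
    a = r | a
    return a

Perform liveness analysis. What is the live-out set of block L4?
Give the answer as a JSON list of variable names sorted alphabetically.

Answer: ["a", "p", "r"]

Working:
def/use:
  L0 def {i,s} use ∅
  L1 def {p,s} use ∅
  L2 def {a,i,p,r} use ∅
  L3 def {i} use {a,i}
  L4 def {r,s} use {i,s}
  L5 def {i} use {i,r}
  L6 def {a,p} use {a,p}
  L7 def {p} use {a,p}
  L8 def {r} use {p,r}
  L9 def {a} use {a,r}

Liveness:
  live L0: ∅→{s}
  live L1: ∅→∅
  live L2: {s}→{a,i,p,r,s}
  live L3: {a,i,p,r,s}→{a,i,p,r,s}
  live L4: {a,i,p,s}→{a,p,r}
  live L5: {i,p,r,s}→{p,r,s}
  live L6: {a,p,r,s}→{a,p,r,s}
  live L7: {a,p,r}→{a,r}
  live L8: {p,r,s}→{s}
  live L9: {a,r}→∅

live-out(L4) = ["a", "p", "r"]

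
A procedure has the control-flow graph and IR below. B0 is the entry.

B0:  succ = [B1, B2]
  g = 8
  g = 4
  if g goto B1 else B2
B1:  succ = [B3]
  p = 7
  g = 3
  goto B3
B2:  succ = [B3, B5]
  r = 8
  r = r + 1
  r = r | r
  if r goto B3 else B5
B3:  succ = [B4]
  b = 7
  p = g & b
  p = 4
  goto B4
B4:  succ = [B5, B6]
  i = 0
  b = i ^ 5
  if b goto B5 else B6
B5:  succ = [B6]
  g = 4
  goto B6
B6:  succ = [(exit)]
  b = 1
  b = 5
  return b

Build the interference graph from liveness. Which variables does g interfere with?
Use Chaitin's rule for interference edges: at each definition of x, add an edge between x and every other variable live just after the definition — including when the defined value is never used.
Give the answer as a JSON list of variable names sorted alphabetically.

Answer: ["b", "r"]

Working:
Block summaries:
  B0: def={g} ue=∅
  B1: def={g,p} ue=∅
  B2: def={r} ue=∅
  B3: def={b,p} ue={g}
  B4: def={b,i} ue=∅
  B5: def={g} ue=∅
  B6: def={b} ue=∅

Live sets:
  B0: in=∅ out={g}
  B1: in=∅ out={g}
  B2: in={g} out={g}
  B3: in={g} out=∅
  B4: in=∅ out=∅
  B5: in=∅ out=∅
  B6: in=∅ out=∅

Interference:
  b: {g}
  g: {b,r}
  i: ∅
  p: ∅
  r: {g}

N(g) = ["b", "r"]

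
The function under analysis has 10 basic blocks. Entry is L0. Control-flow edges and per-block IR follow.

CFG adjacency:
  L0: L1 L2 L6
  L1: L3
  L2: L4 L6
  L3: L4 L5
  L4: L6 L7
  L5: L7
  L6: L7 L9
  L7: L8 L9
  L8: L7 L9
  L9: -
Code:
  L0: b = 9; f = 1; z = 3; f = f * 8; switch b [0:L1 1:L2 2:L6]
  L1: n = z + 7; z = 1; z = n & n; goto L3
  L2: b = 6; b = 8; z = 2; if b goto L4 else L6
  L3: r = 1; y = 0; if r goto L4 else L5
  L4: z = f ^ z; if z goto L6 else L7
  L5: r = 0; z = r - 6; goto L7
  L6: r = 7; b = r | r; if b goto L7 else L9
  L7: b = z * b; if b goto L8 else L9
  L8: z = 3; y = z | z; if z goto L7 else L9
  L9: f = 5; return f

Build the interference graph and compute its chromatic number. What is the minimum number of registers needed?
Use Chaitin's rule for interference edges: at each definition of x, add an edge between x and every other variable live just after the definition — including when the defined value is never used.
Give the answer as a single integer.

Answer: 5

Analysis:
Block summaries:
  L0: {b,f,z} / ∅
  L1: {n,z} / {z}
  L2: {b,z} / ∅
  L3: {r,y} / ∅
  L4: {z} / {f,z}
  L5: {r,z} / ∅
  L6: {b,r} / ∅
  L7: {b} / {b,z}
  L8: {y,z} / ∅
  L9: {f} / ∅

Backward fixpoint:
  L0: in=∅ out={b,f,z}
  L1: in={b,f,z} out={b,f,z}
  L2: in={f} out={b,f,z}
  L3: in={b,f,z} out={b,f,z}
  L4: in={b,f,z} out={b,z}
  L5: in={b} out={b,z}
  L6: in={z} out={b,z}
  L7: in={b,z} out={b}
  L8: in={b} out={b,z}
  L9: in=∅ out=∅

Interference:
  b: {f,n,r,y,z}
  f: {b,n,r,y,z}
  n: {b,f,z}
  r: {b,f,y,z}
  y: {b,f,r,z}
  z: {b,f,n,r,y}

Chromatic number:
  lower bound: {b,f,r,y,z} mutually conflict ⇒ χ ≥ 5
  assign b→r0 f→r1 n→r3 r→r3 y→r4 z→r2 — no edge inside a register ⇒ χ ≤ 5
  χ = 5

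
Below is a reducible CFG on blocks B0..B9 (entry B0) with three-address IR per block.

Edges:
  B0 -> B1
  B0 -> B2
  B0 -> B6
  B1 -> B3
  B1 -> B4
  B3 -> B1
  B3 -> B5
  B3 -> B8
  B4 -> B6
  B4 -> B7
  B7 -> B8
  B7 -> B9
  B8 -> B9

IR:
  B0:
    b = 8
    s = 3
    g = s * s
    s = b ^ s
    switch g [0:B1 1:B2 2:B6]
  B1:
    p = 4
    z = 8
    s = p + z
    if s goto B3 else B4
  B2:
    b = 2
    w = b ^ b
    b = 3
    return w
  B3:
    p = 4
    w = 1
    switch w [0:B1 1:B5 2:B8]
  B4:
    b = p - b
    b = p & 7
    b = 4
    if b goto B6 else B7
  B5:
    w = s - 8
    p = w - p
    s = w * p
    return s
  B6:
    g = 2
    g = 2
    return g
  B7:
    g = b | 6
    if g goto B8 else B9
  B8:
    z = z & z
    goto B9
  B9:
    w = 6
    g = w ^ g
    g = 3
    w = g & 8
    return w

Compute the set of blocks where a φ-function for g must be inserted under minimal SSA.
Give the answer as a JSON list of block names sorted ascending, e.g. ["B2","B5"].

idom tree: B1←B0 B2←B0 B3←B1 B4←B1 B5←B3 B6←B0 B7←B4 B8←B1 B9←B1
Dom∩ at merges:
  B1: preds {B0,B3}: {B0} ∩ {B0,B1,B3} = {B0}; idom=B0
  B6: preds {B0,B4}: {B0} ∩ {B0,B1,B4} = {B0}; idom=B0
  B8: preds {B3,B7}: {B0,B1,B3} ∩ {B0,B1,B4,B7} = {B0,B1}; idom=B1
  B9: preds {B7,B8}: {B0,B1,B4,B7} ∩ {B0,B1,B8} = {B0,B1}; idom=B1

DF walk-up:
  join B1 pred B0: · stop@B0
  join B1 pred B3: B3→B1 stop@B0
  join B6 pred B0: · stop@B0
  join B6 pred B4: B4→B1 stop@B0
  join B8 pred B3: B3 stop@B1
  join B8 pred B7: B7→B4 stop@B1
  join B9 pred B7: B7→B4 stop@B1
  join B9 pred B8: B8 stop@B1
  DF(B0)=∅
  DF(B1)={B1,B6}
  DF(B2)=∅
  DF(B3)={B1,B8}
  DF(B4)={B6,B8,B9}
  DF(B5)=∅
  DF(B6)=∅
  DF(B7)={B8,B9}
  DF(B8)={B9}
  DF(B9)=∅

φ for g: defs {B0,B6,B7,B9}
  DF⁺ = {B8,B9}

Answer: ["B8", "B9"]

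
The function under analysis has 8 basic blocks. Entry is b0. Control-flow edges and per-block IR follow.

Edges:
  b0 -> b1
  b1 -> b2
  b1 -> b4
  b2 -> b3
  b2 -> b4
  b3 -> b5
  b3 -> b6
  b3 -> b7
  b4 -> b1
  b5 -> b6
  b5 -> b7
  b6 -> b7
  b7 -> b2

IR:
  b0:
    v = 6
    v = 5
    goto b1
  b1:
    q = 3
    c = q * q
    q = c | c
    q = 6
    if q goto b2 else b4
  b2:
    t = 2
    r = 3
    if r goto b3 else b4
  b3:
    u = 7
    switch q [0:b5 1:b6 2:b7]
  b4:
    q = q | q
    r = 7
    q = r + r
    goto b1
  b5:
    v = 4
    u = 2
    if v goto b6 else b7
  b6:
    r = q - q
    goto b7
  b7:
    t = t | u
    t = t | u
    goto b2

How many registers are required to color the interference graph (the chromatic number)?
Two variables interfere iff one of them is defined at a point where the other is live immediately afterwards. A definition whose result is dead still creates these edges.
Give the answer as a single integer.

def/use:
  b0 def {v} use ∅
  b1 def {c,q} use ∅
  b2 def {r,t} use ∅
  b3 def {u} use {q}
  b4 def {q,r} use {q}
  b5 def {u,v} use ∅
  b6 def {r} use {q}
  b7 def {t} use {t,u}

Backward fixpoint:
  b0: in=∅ out=∅
  b1: in=∅ out={q}
  b2: in={q} out={q,t}
  b3: in={q,t} out={q,t,u}
  b4: in={q} out=∅
  b5: in={q,t} out={q,t,u}
  b6: in={q,t,u} out={q,t,u}
  b7: in={q,t,u} out={q}

Conflict graph:
  c: ∅
  q: {r,t,u,v}
  r: {q,t,u}
  t: {q,r,u,v}
  u: {q,r,t,v}
  v: {q,t,u}

Chromatic number:
  clique {q,r,t,u} ⇒ need ≥ 4
  assign c→R0 q→R0 r→R3 t→R1 u→R2 v→R3 — no edge inside a register ⇒ χ ≤ 4
  χ = 4

Answer: 4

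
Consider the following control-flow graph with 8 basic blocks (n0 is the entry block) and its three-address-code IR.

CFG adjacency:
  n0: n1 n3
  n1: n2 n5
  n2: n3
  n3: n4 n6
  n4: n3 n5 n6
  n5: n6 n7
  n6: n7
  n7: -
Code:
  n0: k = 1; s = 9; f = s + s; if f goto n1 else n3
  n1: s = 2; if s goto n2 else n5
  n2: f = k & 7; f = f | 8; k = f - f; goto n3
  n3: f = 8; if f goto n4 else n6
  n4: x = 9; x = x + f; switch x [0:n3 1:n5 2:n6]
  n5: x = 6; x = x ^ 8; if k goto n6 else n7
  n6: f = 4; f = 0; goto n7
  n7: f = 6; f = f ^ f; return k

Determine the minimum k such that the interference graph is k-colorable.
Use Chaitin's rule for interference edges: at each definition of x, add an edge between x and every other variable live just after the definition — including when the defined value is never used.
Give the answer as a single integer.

Answer: 3

Working:
Per-block:
  n0: {f,k,s} / ∅
  n1: {s} / ∅
  n2: {f,k} / {k}
  n3: {f} / ∅
  n4: {x} / {f}
  n5: {x} / {k}
  n6: {f} / ∅
  n7: {f} / {k}

Liveness:
  n0: in=∅ out={k}
  n1: in={k} out={k}
  n2: in={k} out={k}
  n3: in={k} out={f,k}
  n4: in={f,k} out={k}
  n5: in={k} out={k}
  n6: in={k} out={k}
  n7: in={k} out=∅

Interfere edges:
  f: {k,x}
  k: {f,s,x}
  s: {k}
  x: {f,k}

Colouring:
  {f,k,x} pairwise interfere (3-clique) ⇒ χ ≥ 3
  3-colouring: c0={k}  c1={f,s}  c2={x}
  χ = 3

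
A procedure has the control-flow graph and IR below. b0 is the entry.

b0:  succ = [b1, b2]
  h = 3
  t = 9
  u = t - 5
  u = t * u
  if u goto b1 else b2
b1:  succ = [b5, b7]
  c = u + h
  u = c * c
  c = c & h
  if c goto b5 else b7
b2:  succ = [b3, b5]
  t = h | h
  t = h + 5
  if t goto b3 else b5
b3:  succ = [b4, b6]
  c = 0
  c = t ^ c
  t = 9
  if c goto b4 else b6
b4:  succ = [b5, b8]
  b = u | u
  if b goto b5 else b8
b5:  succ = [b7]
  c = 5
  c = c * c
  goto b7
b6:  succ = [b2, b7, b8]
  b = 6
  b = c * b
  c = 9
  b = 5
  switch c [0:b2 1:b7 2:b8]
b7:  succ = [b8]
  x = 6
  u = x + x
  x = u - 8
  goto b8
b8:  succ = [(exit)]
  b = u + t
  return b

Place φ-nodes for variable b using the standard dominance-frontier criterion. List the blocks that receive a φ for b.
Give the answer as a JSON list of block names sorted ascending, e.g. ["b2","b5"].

idom tree: b1←b0 b2←b0 b3←b2 b4←b3 b5←b0 b6←b3 b7←b0 b8←b0
Dom at joins:
  b2: preds {b0,b6}: {b0} ∩ {b0,b2,b3,b6} = {b0}; idom=b0
  b5: preds {b1,b2,b4}: {b0,b1} ∩ {b0,b2} ∩ {b0,b2,b3,b4} = {b0}; idom=b0
  b7: preds {b1,b5,b6}: {b0,b1} ∩ {b0,b5} ∩ {b0,b2,b3,b6} = {b0}; idom=b0
  b8: preds {b4,b6,b7}: {b0,b2,b3,b4} ∩ {b0,b2,b3,b6} ∩ {b0,b7} = {b0}; idom=b0

DF derivation:
  b2←b0: walk · to b0
  b2←b6: walk b6→b3→b2 to b0
  b5←b1: walk b1 to b0
  b5←b2: walk b2 to b0
  b5←b4: walk b4→b3→b2 to b0
  b7←b1: walk b1 to b0
  b7←b5: walk b5 to b0
  b7←b6: walk b6→b3→b2 to b0
  b8←b4: walk b4→b3→b2 to b0
  b8←b6: walk b6→b3→b2 to b0
  b8←b7: walk b7 to b0
  b0: DF=∅
  b1: DF={b5,b7}
  b2: DF={b2,b5,b7,b8}
  b3: DF={b2,b5,b7,b8}
  b4: DF={b5,b8}
  b5: DF={b7}
  b6: DF={b2,b7,b8}
  b7: DF={b8}
  b8: DF=∅

φ for b: defs {b4,b6,b8}
  DF⁺ = {b2,b5,b7,b8}

Answer: ["b2", "b5", "b7", "b8"]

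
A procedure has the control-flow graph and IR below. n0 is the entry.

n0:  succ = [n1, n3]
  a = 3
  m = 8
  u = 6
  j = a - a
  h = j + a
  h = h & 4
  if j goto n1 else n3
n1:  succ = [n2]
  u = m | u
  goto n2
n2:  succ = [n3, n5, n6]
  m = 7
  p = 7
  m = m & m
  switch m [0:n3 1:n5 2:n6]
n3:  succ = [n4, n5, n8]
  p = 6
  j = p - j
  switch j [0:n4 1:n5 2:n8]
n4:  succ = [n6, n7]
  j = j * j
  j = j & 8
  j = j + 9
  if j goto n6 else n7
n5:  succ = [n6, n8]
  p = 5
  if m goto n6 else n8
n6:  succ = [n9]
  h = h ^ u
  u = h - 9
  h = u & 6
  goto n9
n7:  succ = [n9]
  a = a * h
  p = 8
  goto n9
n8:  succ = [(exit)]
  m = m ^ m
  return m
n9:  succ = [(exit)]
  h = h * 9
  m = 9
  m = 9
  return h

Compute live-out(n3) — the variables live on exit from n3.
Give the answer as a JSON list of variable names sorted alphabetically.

Per-block:
  n0: {a,h,j,m,u} / ∅
  n1: {u} / {m,u}
  n2: {m,p} / ∅
  n3: {j,p} / {j}
  n4: {j} / {j}
  n5: {p} / {m}
  n6: {h,u} / {h,u}
  n7: {a,p} / {a,h}
  n8: {m} / {m}
  n9: {h,m} / {h}

Backward fixpoint:
  live n0: ∅→{a,h,j,m,u}
  live n1: {a,h,j,m,u}→{a,h,j,u}
  live n2: {a,h,j,u}→{a,h,j,m,u}
  live n3: {a,h,j,m,u}→{a,h,j,m,u}
  live n4: {a,h,j,u}→{a,h,u}
  live n5: {h,m,u}→{h,m,u}
  live n6: {h,u}→{h}
  live n7: {a,h}→{h}
  live n8: {m}→∅
  live n9: {h}→∅

live-out(n3) = ["a", "h", "j", "m", "u"]

Answer: ["a", "h", "j", "m", "u"]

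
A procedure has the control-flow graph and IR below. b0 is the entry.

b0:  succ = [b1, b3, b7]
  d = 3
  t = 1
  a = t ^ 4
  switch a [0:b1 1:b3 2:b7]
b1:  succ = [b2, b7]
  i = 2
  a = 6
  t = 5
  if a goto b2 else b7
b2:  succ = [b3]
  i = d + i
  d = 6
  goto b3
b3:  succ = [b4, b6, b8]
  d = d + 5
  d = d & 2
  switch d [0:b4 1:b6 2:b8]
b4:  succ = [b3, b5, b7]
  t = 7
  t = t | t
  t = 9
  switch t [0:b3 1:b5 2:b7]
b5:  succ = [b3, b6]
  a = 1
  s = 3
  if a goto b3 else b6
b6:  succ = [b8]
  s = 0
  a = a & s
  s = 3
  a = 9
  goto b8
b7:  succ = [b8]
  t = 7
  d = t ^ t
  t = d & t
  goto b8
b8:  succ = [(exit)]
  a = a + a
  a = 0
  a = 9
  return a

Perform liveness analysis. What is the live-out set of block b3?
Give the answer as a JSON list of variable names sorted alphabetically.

Answer: ["a", "d"]

Working:
Block summaries:
  b0: {a,d,t} / ∅
  b1: {a,i,t} / ∅
  b2: {d,i} / {d,i}
  b3: {d} / {d}
  b4: {t} / ∅
  b5: {a,s} / ∅
  b6: {a,s} / {a}
  b7: {d,t} / ∅
  b8: {a} / {a}

Live sets:
  b0 li=∅ lo={a,d}
  b1 li={d} lo={a,d,i}
  b2 li={a,d,i} lo={a,d}
  b3 li={a,d} lo={a,d}
  b4 li={a,d} lo={a,d}
  b5 li={d} lo={a,d}
  b6 li={a} lo={a}
  b7 li={a} lo={a}
  b8 li={a} lo=∅

live-out(b3) = ["a", "d"]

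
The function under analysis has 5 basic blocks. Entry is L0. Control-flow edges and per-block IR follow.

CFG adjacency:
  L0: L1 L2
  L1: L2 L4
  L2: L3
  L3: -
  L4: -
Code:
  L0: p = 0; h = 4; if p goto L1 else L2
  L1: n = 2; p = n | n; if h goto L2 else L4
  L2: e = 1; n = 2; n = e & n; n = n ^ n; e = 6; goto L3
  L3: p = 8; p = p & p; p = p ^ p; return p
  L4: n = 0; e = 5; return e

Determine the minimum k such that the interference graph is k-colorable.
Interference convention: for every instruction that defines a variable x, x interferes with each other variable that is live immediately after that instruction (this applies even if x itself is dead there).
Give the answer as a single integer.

Answer: 2

Analysis:
Block summaries:
  L0 def {h,p} use ∅
  L1 def {n,p} use {h}
  L2 def {e,n} use ∅
  L3 def {p} use ∅
  L4 def {e,n} use ∅

Liveness:
  L0: in=∅ out={h}
  L1: in={h} out=∅
  L2: in=∅ out=∅
  L3: in=∅ out=∅
  L4: in=∅ out=∅

Interfere edges:
  e↔{n}
  h↔{n,p}
  n↔{e,h}
  p↔{h}

Colouring:
  lower bound: {e,n} mutually conflict ⇒ χ ≥ 2
  2-colouring: r0={e,h}  r1={n,p}
  χ = 2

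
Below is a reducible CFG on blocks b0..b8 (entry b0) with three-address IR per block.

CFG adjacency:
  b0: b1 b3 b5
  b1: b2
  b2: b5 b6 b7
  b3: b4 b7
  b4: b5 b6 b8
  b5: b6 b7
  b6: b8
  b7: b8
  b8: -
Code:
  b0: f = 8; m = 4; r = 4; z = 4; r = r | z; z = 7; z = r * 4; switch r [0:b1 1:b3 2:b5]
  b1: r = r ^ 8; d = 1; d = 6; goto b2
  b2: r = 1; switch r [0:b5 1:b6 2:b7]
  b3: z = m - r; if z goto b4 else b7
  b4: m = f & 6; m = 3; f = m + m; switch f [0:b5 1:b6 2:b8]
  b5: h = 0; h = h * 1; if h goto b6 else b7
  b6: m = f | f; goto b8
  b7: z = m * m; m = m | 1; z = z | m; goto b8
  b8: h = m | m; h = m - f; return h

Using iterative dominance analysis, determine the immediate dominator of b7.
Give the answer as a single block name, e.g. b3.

idom tree: b1←b0 b2←b1 b3←b0 b4←b3 b5←b0 b6←b0 b7←b0 b8←b0
Dom∩ at merges:
  b5: preds {b0,b2,b4}: {b0} ∩ {b0,b1,b2} ∩ {b0,b3,b4} = {b0}; idom=b0
  b6: preds {b2,b4,b5}: {b0,b1,b2} ∩ {b0,b3,b4} ∩ {b0,b5} = {b0}; idom=b0
  b7: preds {b2,b3,b5}: {b0,b1,b2} ∩ {b0,b3} ∩ {b0,b5} = {b0}; idom=b0
  b8: preds {b4,b6,b7}: {b0,b3,b4} ∩ {b0,b6} ∩ {b0,b7} = {b0}; idom=b0

idom(b7) = b0

Answer: b0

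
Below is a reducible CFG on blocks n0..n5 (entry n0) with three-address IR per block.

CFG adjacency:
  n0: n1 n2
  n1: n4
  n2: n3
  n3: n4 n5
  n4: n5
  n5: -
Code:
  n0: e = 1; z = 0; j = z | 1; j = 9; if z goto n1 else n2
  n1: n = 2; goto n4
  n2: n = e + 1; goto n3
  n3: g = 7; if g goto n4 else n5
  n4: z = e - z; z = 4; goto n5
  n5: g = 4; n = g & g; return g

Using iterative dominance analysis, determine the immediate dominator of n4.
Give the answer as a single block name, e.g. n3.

Answer: n0

Derivation:
idom tree: n1←n0 n2←n0 n3←n2 n4←n0 n5←n0
Join-block Dom:
  n4: preds {n1,n3}: {n0,n1} ∩ {n0,n2,n3} = {n0}; idom=n0
  n5: preds {n3,n4}: {n0,n2,n3} ∩ {n0,n4} = {n0}; idom=n0

idom(n4) = n0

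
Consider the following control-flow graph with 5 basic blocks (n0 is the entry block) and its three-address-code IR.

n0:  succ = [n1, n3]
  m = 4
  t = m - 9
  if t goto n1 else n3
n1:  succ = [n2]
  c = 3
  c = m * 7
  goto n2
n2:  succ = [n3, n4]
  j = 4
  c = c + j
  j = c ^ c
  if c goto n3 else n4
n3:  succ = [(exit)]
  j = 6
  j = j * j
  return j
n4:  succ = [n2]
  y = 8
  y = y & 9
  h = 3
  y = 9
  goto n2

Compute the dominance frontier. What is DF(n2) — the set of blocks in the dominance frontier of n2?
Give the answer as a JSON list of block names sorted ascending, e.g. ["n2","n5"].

Answer: ["n2", "n3"]

Analysis:
idom tree: n1←n0 n2←n1 n3←n0 n4←n2
Dom at joins:
  n2: preds {n1,n4}: {n0,n1} ∩ {n0,n1,n2,n4} = {n0,n1}; idom=n1
  n3: preds {n0,n2}: {n0} ∩ {n0,n1,n2} = {n0}; idom=n0

DF derivation:
  n2←n1: walk · to n1
  n2←n4: walk n4→n2 to n1
  n3←n0: walk · to n0
  n3←n2: walk n2→n1 to n0
  n0 → ∅
  n1 → {n3}
  n2 → {n2,n3}
  n3 → ∅
  n4 → {n2}

DF(n2) = ["n2", "n3"]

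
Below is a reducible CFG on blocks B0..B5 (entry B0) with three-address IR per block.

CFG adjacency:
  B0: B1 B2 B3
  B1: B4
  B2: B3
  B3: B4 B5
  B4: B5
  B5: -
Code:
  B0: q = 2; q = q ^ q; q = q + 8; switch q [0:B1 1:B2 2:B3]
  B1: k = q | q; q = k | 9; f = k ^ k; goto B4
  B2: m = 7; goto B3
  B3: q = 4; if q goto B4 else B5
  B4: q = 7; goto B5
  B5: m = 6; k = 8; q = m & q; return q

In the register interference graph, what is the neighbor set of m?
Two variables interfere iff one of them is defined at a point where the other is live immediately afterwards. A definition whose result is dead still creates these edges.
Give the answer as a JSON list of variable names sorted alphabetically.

Answer: ["k", "q"]

Derivation:
def/use:
  B0 def {q} use ∅
  B1 def {f,k,q} use {q}
  B2 def {m} use ∅
  B3 def {q} use ∅
  B4 def {q} use ∅
  B5 def {k,m,q} use {q}

Liveness:
  B0 li=∅ lo={q}
  B1 li={q} lo=∅
  B2 li=∅ lo=∅
  B3 li=∅ lo={q}
  B4 li=∅ lo={q}
  B5 li={q} lo=∅

Conflict graph:
  f — ∅
  k — {m,q}
  m — {k,q}
  q — {k,m}

N(m) = ["k", "q"]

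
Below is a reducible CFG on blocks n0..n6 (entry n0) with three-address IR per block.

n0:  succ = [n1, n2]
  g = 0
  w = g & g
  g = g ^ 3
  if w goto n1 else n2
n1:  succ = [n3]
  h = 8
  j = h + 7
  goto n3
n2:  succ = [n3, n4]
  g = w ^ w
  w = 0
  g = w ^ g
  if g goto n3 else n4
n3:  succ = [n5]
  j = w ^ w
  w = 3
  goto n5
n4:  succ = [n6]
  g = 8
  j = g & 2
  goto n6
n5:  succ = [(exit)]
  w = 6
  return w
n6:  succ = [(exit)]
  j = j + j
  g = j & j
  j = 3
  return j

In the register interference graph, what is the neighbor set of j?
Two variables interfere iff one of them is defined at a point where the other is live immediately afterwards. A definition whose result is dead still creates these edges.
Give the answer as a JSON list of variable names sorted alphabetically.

Answer: ["w"]

Working:
Block summaries:
  n0: {g,w} / ∅
  n1: {h,j} / ∅
  n2: {g,w} / {w}
  n3: {j,w} / {w}
  n4: {g,j} / ∅
  n5: {w} / ∅
  n6: {g,j} / {j}

Live sets:
  n0: in=∅ out={w}
  n1: in={w} out={w}
  n2: in={w} out={w}
  n3: in={w} out=∅
  n4: in=∅ out={j}
  n5: in=∅ out=∅
  n6: in={j} out=∅

Conflict graph:
  g — {w}
  h — {w}
  j — {w}
  w — {g,h,j}

N(j) = ["w"]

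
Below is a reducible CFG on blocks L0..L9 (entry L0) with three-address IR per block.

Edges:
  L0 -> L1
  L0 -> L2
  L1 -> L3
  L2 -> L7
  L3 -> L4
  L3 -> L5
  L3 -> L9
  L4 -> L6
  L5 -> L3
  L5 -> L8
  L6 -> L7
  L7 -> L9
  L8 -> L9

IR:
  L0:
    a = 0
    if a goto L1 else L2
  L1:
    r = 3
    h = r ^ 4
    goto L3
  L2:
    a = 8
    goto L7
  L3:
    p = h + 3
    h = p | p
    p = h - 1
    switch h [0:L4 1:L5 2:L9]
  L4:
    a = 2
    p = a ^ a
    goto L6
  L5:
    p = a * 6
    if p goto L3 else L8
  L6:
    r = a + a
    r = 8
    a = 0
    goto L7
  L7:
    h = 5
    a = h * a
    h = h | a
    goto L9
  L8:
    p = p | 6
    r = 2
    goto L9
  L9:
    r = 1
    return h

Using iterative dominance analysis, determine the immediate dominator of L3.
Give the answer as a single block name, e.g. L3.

Answer: L1

Working:
idom tree: L1←L0 L2←L0 L3←L1 L4←L3 L5←L3 L6←L4 L7←L0 L8←L5 L9←L0
Dom at joins:
  L3: preds {L1,L5}: {L0,L1} ∩ {L0,L1,L3,L5} = {L0,L1}; idom=L1
  L7: preds {L2,L6}: {L0,L2} ∩ {L0,L1,L3,L4,L6} = {L0}; idom=L0
  L9: preds {L3,L7,L8}: {L0,L1,L3} ∩ {L0,L7} ∩ {L0,L1,L3,L5,L8} = {L0}; idom=L0

idom(L3) = L1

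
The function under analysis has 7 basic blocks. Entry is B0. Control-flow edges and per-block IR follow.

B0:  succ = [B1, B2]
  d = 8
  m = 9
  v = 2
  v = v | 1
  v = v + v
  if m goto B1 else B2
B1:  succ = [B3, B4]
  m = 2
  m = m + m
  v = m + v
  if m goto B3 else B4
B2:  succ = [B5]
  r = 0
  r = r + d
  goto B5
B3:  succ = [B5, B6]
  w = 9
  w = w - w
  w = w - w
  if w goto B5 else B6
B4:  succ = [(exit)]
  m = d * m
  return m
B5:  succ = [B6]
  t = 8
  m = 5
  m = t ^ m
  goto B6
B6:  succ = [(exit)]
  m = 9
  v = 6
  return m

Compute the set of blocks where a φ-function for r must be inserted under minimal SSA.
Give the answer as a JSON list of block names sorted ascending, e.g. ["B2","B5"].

idom tree: B1←B0 B2←B0 B3←B1 B4←B1 B5←B0 B6←B0
Join-block Dom:
  B5: preds {B2,B3}: {B0,B2} ∩ {B0,B1,B3} = {B0}; idom=B0
  B6: preds {B3,B5}: {B0,B1,B3} ∩ {B0,B5} = {B0}; idom=B0

DF derivation:
  join B5 pred B2: B2 stop@B0
  join B5 pred B3: B3→B1 stop@B0
  join B6 pred B3: B3→B1 stop@B0
  join B6 pred B5: B5 stop@B0
  B0 → ∅
  B1 → {B5,B6}
  B2 → {B5}
  B3 → {B5,B6}
  B4 → ∅
  B5 → {B6}
  B6 → ∅

φ for r: defs {B2}
  DF⁺ = {B5,B6}

Answer: ["B5", "B6"]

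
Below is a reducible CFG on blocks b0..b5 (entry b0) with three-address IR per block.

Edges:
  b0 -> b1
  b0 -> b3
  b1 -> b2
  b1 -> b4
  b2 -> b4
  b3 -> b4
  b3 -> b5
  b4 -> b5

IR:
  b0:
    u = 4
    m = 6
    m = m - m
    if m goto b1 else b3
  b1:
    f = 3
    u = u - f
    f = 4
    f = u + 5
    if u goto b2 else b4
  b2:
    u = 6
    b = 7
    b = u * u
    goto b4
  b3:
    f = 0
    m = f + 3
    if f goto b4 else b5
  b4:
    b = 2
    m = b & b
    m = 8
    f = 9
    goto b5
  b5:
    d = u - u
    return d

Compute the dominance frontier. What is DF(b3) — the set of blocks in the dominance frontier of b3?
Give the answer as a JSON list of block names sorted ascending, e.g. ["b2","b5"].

Answer: ["b4", "b5"]

Analysis:
idom tree: b1←b0 b2←b1 b3←b0 b4←b0 b5←b0
Dom∩ at merges:
  b4: preds {b1,b2,b3}: {b0,b1} ∩ {b0,b1,b2} ∩ {b0,b3} = {b0}; idom=b0
  b5: preds {b3,b4}: {b0,b3} ∩ {b0,b4} = {b0}; idom=b0

DF walk-up:
  join b4 pred b1: b1 stop@b0
  join b4 pred b2: b2→b1 stop@b0
  join b4 pred b3: b3 stop@b0
  join b5 pred b3: b3 stop@b0
  join b5 pred b4: b4 stop@b0
  b0: DF=∅
  b1: DF={b4}
  b2: DF={b4}
  b3: DF={b4,b5}
  b4: DF={b5}
  b5: DF=∅

DF(b3) = ["b4", "b5"]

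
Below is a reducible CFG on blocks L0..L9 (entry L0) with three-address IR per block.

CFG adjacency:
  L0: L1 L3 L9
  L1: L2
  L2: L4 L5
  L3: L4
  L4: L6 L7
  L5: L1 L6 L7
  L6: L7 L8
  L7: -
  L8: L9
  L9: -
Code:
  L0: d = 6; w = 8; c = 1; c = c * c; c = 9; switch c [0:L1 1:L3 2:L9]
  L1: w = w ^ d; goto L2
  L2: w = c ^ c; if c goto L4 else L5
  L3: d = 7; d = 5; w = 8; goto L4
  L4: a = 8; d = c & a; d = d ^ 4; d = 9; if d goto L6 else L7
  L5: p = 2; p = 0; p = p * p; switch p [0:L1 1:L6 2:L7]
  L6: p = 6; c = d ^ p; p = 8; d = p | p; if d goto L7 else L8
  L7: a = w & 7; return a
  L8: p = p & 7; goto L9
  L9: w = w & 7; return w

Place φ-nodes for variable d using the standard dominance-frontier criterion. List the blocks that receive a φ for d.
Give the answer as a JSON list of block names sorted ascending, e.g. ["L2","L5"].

Answer: ["L4", "L6", "L7", "L9"]

Working:
idom tree: L1←L0 L2←L1 L3←L0 L4←L0 L5←L2 L6←L0 L7←L0 L8←L6 L9←L0
Join-block Dom:
  L1: preds {L0,L5}: {L0} ∩ {L0,L1,L2,L5} = {L0}; idom=L0
  L4: preds {L2,L3}: {L0,L1,L2} ∩ {L0,L3} = {L0}; idom=L0
  L6: preds {L4,L5}: {L0,L4} ∩ {L0,L1,L2,L5} = {L0}; idom=L0
  L7: preds {L4,L5,L6}: {L0,L4} ∩ {L0,L1,L2,L5} ∩ {L0,L6} = {L0}; idom=L0
  L9: preds {L0,L8}: {L0} ∩ {L0,L6,L8} = {L0}; idom=L0

DF derivation:
  join L1 pred L0: · stop@L0
  join L1 pred L5: L5→L2→L1 stop@L0
  join L4 pred L2: L2→L1 stop@L0
  join L4 pred L3: L3 stop@L0
  join L6 pred L4: L4 stop@L0
  join L6 pred L5: L5→L2→L1 stop@L0
  join L7 pred L4: L4 stop@L0
  join L7 pred L5: L5→L2→L1 stop@L0
  join L7 pred L6: L6 stop@L0
  join L9 pred L0: · stop@L0
  join L9 pred L8: L8→L6 stop@L0
  DF(L0)=∅
  DF(L1)={L1,L4,L6,L7}
  DF(L2)={L1,L4,L6,L7}
  DF(L3)={L4}
  DF(L4)={L6,L7}
  DF(L5)={L1,L6,L7}
  DF(L6)={L7,L9}
  DF(L7)=∅
  DF(L8)={L9}
  DF(L9)=∅

φ for d: defs {L0,L3,L4,L6}
  DF⁺ = {L4,L6,L7,L9}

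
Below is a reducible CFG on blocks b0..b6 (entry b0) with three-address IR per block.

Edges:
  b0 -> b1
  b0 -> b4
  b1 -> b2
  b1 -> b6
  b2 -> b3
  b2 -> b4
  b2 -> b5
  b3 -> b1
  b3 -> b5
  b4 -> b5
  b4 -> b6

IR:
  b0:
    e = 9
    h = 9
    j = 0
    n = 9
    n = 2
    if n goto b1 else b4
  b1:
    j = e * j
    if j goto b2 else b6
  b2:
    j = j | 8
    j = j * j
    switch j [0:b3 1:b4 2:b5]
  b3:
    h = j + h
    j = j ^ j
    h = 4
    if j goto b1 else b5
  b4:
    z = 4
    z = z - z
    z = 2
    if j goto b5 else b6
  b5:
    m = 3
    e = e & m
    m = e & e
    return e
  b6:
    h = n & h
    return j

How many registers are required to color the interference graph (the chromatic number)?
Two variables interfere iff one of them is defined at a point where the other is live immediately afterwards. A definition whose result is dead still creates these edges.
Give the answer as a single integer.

Answer: 5

Derivation:
Per-block:
  b0: {e,h,j,n} / ∅
  b1: {j} / {e,j}
  b2: {j} / {j}
  b3: {h,j} / {h,j}
  b4: {z} / {j}
  b5: {e,m} / {e}
  b6: {h} / {h,j,n}

Live sets:
  b0: in=∅ out={e,h,j,n}
  b1: in={e,h,j,n} out={e,h,j,n}
  b2: in={e,h,j,n} out={e,h,j,n}
  b3: in={e,h,j,n} out={e,h,j,n}
  b4: in={e,h,j,n} out={e,h,j,n}
  b5: in={e} out=∅
  b6: in={h,j,n} out=∅

Interfere edges:
  e — {h,j,m,n,z}
  h — {e,j,n,z}
  j — {e,h,n,z}
  m — {e}
  n — {e,h,j,z}
  z — {e,h,j,n}

Chromatic number:
  clique {e,h,j,n,z} ⇒ need ≥ 5
  assign e→c0 h→c1 j→c2 m→c1 n→c3 z→c4 — no edge inside a register ⇒ χ ≤ 5
  χ = 5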